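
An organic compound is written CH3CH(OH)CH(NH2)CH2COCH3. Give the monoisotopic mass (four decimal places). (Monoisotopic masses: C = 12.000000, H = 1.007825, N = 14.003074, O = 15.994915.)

131.0946

Atom tally by fragment:
  CH3 → C:1 H:3
  CH(OH) → C:1 H:2 O:1
  CH(NH2) → C:1 H:3 N:1
  CH2COCH3 → C:3 H:5 O:1
Element totals:
  C: 6
  H: 13
  N: 1
  O: 2
Molecular formula: C6H13NO2.
  M = 6(12.0) + 13(1.007825) + 14.003074 + 2(15.994915)
    = 72.000000 + 13.101725 + 14.003074 + 31.989830 = 131.094629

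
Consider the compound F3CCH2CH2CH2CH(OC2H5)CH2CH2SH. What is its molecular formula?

Atom tally by fragment:
  F3CCH2 → C:2 H:2 F:3
  CH2 → C:1 H:2
  CH2 → C:1 H:2
  CH(OC2H5) → C:3 H:6 O:1
  CH2 → C:1 H:2
  CH2SH → C:1 H:3 S:1
Element totals:
  C: 9
  H: 17
  F: 3
  O: 1
  S: 1

C9H17F3OS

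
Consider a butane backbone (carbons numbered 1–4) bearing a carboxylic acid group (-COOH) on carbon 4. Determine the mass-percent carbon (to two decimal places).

58.80%

Atom tally by fragment:
  CH3 → C:1 H:3
  CH2 → C:1 H:2
  CH2 → C:1 H:2
  CH2COOH → C:2 H:3 O:2
Element totals:
  C: 5
  H: 10
  O: 2
Molecular formula: C5H10O2.
Molar mass = 102.133 g/mol.
Mass from C: 5 × 12.011 = 60.055 g/mol.
%C = 60.055 / 102.133 × 100 = 58.80%.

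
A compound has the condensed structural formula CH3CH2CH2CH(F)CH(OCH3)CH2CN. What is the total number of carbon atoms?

Element totals:
  C: 8
  H: 14
  F: 1
  N: 1
  O: 1

8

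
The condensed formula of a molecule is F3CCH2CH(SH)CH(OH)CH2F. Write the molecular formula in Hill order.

Atom tally by fragment:
  F3CCH2 → C:2 H:2 F:3
  CH(SH) → C:1 H:2 S:1
  CH(OH) → C:1 H:2 O:1
  CH2F → C:1 H:2 F:1
Element totals:
  C: 5
  H: 8
  F: 4
  O: 1
  S: 1

C5H8F4OS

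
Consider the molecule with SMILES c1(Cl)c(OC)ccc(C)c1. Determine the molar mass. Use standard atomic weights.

156.61 g/mol

Atom tally by fragment:
  benzene ring core → C:6 H:6
  (− 3 ring H displaced by substituents)
  + Cl → Cl:1
  + OCH3 → C:1 H:3 O:1
  + CH3 → C:1 H:3
Element totals:
  C: 8
  H: 9
  Cl: 1
  O: 1
Molecular formula: C8H9ClO.
  M = 8(12.011) + 9(1.008) + 35.45 + 15.999
    = 96.088 + 9.072 + 35.450 + 15.999 = 156.609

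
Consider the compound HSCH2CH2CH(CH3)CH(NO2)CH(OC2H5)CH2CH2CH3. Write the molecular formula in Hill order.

Atom tally by fragment:
  HSCH2 → C:1 H:3 S:1
  CH2 → C:1 H:2
  CH(CH3) → C:2 H:4
  CH(NO2) → C:1 H:1 N:1 O:2
  CH(OC2H5) → C:3 H:6 O:1
  CH2 → C:1 H:2
  CH2 → C:1 H:2
  CH3 → C:1 H:3
Element totals:
  C: 11
  H: 23
  N: 1
  O: 3
  S: 1

C11H23NO3S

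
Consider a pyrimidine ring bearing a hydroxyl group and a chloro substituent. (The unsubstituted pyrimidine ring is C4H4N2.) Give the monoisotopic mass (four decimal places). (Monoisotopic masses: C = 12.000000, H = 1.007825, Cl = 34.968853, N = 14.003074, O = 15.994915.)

129.9934

Atom tally by fragment:
  pyrimidine ring core → C:4 H:4 N:2
  (− 2 ring H displaced by substituents)
  + OH → O:1 H:1
  + Cl → Cl:1
Element totals:
  C: 4
  H: 3
  Cl: 1
  N: 2
  O: 1
Molecular formula: C4H3ClN2O.
  M = 4(12.0) + 3(1.007825) + 34.968853 + 2(14.003074) + 15.994915
    = 48.000000 + 3.023475 + 34.968853 + 28.006148 + 15.994915 = 129.993391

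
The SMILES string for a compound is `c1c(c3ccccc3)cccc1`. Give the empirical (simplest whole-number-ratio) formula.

C6H5

Atom tally by fragment:
  benzene ring core → C:6 H:6
  (− 1 ring H displaced by substituents)
  + C6H5 → C:6 H:5
Element totals:
  C: 12
  H: 10
Molecular formula: C12H10.
gcd of subscripts = 2; dividing each by 2:
  C: 12/2 = 6
  H: 10/2 = 5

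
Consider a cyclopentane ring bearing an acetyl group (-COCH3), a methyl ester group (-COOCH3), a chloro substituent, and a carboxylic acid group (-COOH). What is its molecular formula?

Atom tally by fragment:
  cyclopentane ring core → C:5 H:10
  (− 4 ring H displaced by substituents)
  + COCH3 → C:2 H:3 O:1
  + COOCH3 → C:2 H:3 O:2
  + Cl → Cl:1
  + COOH → C:1 H:1 O:2
Element totals:
  C: 10
  H: 13
  Cl: 1
  O: 5

C10H13ClO5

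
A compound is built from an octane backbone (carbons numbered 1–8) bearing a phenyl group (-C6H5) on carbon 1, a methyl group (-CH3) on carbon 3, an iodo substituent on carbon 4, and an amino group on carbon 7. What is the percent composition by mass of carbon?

52.18%

Atom tally by fragment:
  C6H5CH2 → C:7 H:7
  CH2 → C:1 H:2
  CH(CH3) → C:2 H:4
  CH(I) → C:1 H:1 I:1
  CH2 → C:1 H:2
  CH2 → C:1 H:2
  CH(NH2) → C:1 H:3 N:1
  CH3 → C:1 H:3
Element totals:
  C: 15
  H: 24
  I: 1
  N: 1
Molecular formula: C15H24IN.
Molar mass = 345.268 g/mol.
Mass from C: 15 × 12.011 = 180.165 g/mol.
%C = 180.165 / 345.268 × 100 = 52.18%.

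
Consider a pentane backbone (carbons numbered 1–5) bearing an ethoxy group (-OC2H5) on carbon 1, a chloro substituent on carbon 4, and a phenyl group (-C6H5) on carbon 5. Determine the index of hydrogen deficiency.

4

Atom tally by fragment:
  C2H5OCH2 → C:3 H:7 O:1
  CH2 → C:1 H:2
  CH2 → C:1 H:2
  CH(Cl) → C:1 H:1 Cl:1
  CH2C6H5 → C:7 H:7
Element totals:
  C: 13
  H: 19
  Cl: 1
  O: 1
Molecular formula: C13H19ClO.
DoU = (2C + 2 + N − H − X) / 2 = (2·13 + 2 + 0 − 19 − 1) / 2 = 4.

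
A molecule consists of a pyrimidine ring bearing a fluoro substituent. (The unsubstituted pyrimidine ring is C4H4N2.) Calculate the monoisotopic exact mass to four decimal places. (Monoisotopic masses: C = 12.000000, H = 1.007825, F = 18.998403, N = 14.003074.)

Atom tally by fragment:
  pyrimidine ring core → C:4 H:4 N:2
  (− 1 ring H displaced by substituents)
  + F → F:1
Element totals:
  C: 4
  H: 3
  F: 1
  N: 2
Molecular formula: C4H3FN2.
  M = 4(12.0) + 3(1.007825) + 18.998403 + 2(14.003074)
    = 48.000000 + 3.023475 + 18.998403 + 28.006148 = 98.028026

98.0280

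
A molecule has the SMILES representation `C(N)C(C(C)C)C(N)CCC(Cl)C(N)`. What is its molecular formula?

Atom tally by fragment:
  H2NCH2 → C:1 H:4 N:1
  CH(CH(CH3)2) → C:4 H:8
  CH(NH2) → C:1 H:3 N:1
  CH2 → C:1 H:2
  CH2 → C:1 H:2
  CH(Cl) → C:1 H:1 Cl:1
  CH2NH2 → C:1 H:4 N:1
Element totals:
  C: 10
  H: 24
  Cl: 1
  N: 3

C10H24ClN3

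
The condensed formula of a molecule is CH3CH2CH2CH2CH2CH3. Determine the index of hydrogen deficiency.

0

Atom tally by fragment:
  CH3 → C:1 H:3
  CH2 → C:1 H:2
  CH2 → C:1 H:2
  CH2 → C:1 H:2
  CH2 → C:1 H:2
  CH3 → C:1 H:3
Element totals:
  C: 6
  H: 14
Molecular formula: C6H14.
DoU = (2C + 2 + N − H − X) / 2 = (2·6 + 2 + 0 − 14 − 0) / 2 = 0.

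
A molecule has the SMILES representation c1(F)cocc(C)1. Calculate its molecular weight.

100.09 g/mol

Atom tally by fragment:
  furan ring core → C:4 H:4 O:1
  (− 2 ring H displaced by substituents)
  + F → F:1
  + CH3 → C:1 H:3
Element totals:
  C: 5
  H: 5
  F: 1
  O: 1
Molecular formula: C5H5FO.
  M = 5(12.011) + 5(1.008) + 18.998 + 15.999
    = 60.055 + 5.040 + 18.998 + 15.999 = 100.092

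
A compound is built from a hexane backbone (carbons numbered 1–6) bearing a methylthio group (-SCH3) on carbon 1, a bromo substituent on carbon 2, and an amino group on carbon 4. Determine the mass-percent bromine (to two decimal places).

35.33%

Atom tally by fragment:
  CH3SCH2 → C:2 H:5 S:1
  CH(Br) → C:1 H:1 Br:1
  CH2 → C:1 H:2
  CH(NH2) → C:1 H:3 N:1
  CH2 → C:1 H:2
  CH3 → C:1 H:3
Element totals:
  C: 7
  H: 16
  Br: 1
  N: 1
  S: 1
Molecular formula: C7H16BrNS.
Molar mass = 226.176 g/mol.
Mass from Br: 1 × 79.904 = 79.904 g/mol.
%Br = 79.904 / 226.176 × 100 = 35.33%.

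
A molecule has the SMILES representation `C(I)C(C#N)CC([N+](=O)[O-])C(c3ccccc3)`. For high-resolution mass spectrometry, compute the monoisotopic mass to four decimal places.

Atom tally by fragment:
  ICH2 → C:1 H:2 I:1
  CH(CN) → C:2 H:1 N:1
  CH2 → C:1 H:2
  CH(NO2) → C:1 H:1 N:1 O:2
  CH2C6H5 → C:7 H:7
Element totals:
  C: 12
  H: 13
  I: 1
  N: 2
  O: 2
Molecular formula: C12H13IN2O2.
  M = 12(12.0) + 13(1.007825) + 126.904472 + 2(14.003074) + 2(15.994915)
    = 144.000000 + 13.101725 + 126.904472 + 28.006148 + 31.989830 = 344.002175

344.0022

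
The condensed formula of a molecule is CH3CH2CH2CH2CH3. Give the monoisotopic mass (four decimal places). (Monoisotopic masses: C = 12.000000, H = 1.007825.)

72.0939

Atom tally by fragment:
  CH3 → C:1 H:3
  CH2 → C:1 H:2
  CH2 → C:1 H:2
  CH2 → C:1 H:2
  CH3 → C:1 H:3
Element totals:
  C: 5
  H: 12
Molecular formula: C5H12.
  M = 5(12.0) + 12(1.007825)
    = 60.000000 + 12.093900 = 72.093900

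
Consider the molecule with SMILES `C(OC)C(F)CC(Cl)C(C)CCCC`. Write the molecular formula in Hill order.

Atom tally by fragment:
  CH3OCH2 → C:2 H:5 O:1
  CH(F) → C:1 H:1 F:1
  CH2 → C:1 H:2
  CH(Cl) → C:1 H:1 Cl:1
  CH(CH3) → C:2 H:4
  CH2 → C:1 H:2
  CH2 → C:1 H:2
  CH2 → C:1 H:2
  CH3 → C:1 H:3
Element totals:
  C: 11
  H: 22
  Cl: 1
  F: 1
  O: 1

C11H22ClFO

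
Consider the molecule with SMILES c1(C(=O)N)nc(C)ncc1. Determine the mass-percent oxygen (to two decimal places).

Atom tally by fragment:
  pyrimidine ring core → C:4 H:4 N:2
  (− 2 ring H displaced by substituents)
  + CONH2 → C:1 H:2 O:1 N:1
  + CH3 → C:1 H:3
Element totals:
  C: 6
  H: 7
  N: 3
  O: 1
Molecular formula: C6H7N3O.
Molar mass = 137.142 g/mol.
Mass from O: 1 × 15.999 = 15.999 g/mol.
%O = 15.999 / 137.142 × 100 = 11.67%.

11.67%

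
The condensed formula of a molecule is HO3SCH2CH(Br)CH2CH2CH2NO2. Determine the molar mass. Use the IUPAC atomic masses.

Element totals:
  C: 5
  H: 10
  Br: 1
  N: 1
  O: 5
  S: 1
Molecular formula: C5H10BrNO5S.
  M = 5(12.011) + 10(1.008) + 79.904 + 14.007 + 5(15.999) + 32.06
    = 60.055 + 10.080 + 79.904 + 14.007 + 79.995 + 32.060 = 276.101

276.10 g/mol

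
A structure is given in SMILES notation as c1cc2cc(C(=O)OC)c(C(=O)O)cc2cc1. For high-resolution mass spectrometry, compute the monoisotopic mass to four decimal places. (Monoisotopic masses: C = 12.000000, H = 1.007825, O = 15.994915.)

Atom tally by fragment:
  naphthalene ring system core → C:10 H:8
  (− 2 ring H displaced by substituents)
  + COOCH3 → C:2 H:3 O:2
  + COOH → C:1 H:1 O:2
Element totals:
  C: 13
  H: 10
  O: 4
Molecular formula: C13H10O4.
  M = 13(12.0) + 10(1.007825) + 4(15.994915)
    = 156.000000 + 10.078250 + 63.979660 = 230.057910

230.0579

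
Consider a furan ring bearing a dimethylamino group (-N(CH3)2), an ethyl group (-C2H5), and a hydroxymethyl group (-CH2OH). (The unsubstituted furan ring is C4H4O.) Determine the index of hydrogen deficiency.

3

Atom tally by fragment:
  furan ring core → C:4 H:4 O:1
  (− 3 ring H displaced by substituents)
  + N(CH3)2 → N:1 C:2 H:6
  + C2H5 → C:2 H:5
  + CH2OH → C:1 H:3 O:1
Element totals:
  C: 9
  H: 15
  N: 1
  O: 2
Molecular formula: C9H15NO2.
DoU = (2C + 2 + N − H − X) / 2 = (2·9 + 2 + 1 − 15 − 0) / 2 = 3.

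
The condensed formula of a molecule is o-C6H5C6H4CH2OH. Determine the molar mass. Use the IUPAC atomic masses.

184.24 g/mol

Atom tally by fragment:
  benzene ring core → C:6 H:6
  (− 2 ring H displaced by substituents)
  + C6H5 → C:6 H:5
  + CH2OH → C:1 H:3 O:1
Element totals:
  C: 13
  H: 12
  O: 1
Molecular formula: C13H12O.
  M = 13(12.011) + 12(1.008) + 15.999
    = 156.143 + 12.096 + 15.999 = 184.238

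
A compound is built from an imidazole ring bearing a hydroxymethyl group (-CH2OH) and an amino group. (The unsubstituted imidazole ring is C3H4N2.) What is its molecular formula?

C4H7N3O

Atom tally by fragment:
  imidazole ring core → C:3 H:4 N:2
  (− 2 ring H displaced by substituents)
  + CH2OH → C:1 H:3 O:1
  + NH2 → N:1 H:2
Element totals:
  C: 4
  H: 7
  N: 3
  O: 1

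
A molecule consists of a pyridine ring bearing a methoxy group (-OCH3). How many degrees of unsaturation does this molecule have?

Atom tally by fragment:
  pyridine ring core → C:5 H:5 N:1
  (− 1 ring H displaced by substituents)
  + OCH3 → C:1 H:3 O:1
Element totals:
  C: 6
  H: 7
  N: 1
  O: 1
Molecular formula: C6H7NO.
DoU = (2C + 2 + N − H − X) / 2 = (2·6 + 2 + 1 − 7 − 0) / 2 = 4.

4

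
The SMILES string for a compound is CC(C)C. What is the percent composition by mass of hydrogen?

Atom tally by fragment:
  CH3 → C:1 H:3
  CH(CH3) → C:2 H:4
  CH3 → C:1 H:3
Element totals:
  C: 4
  H: 10
Molecular formula: C4H10.
Molar mass = 58.124 g/mol.
Mass from H: 10 × 1.008 = 10.080 g/mol.
%H = 10.080 / 58.124 × 100 = 17.34%.

17.34%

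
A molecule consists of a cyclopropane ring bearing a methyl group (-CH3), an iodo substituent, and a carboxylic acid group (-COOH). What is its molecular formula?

Atom tally by fragment:
  cyclopropane ring core → C:3 H:6
  (− 3 ring H displaced by substituents)
  + CH3 → C:1 H:3
  + I → I:1
  + COOH → C:1 H:1 O:2
Element totals:
  C: 5
  H: 7
  I: 1
  O: 2

C5H7IO2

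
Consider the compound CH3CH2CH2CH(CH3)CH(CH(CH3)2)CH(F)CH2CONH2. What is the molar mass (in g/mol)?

Element totals:
  C: 12
  H: 24
  F: 1
  N: 1
  O: 1
Molecular formula: C12H24FNO.
  M = 12(12.011) + 24(1.008) + 18.998 + 14.007 + 15.999
    = 144.132 + 24.192 + 18.998 + 14.007 + 15.999 = 217.328

217.33 g/mol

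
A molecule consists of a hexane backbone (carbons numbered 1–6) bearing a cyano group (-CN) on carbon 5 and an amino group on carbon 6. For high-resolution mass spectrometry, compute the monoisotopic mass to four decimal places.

126.1157

Atom tally by fragment:
  CH3 → C:1 H:3
  CH2 → C:1 H:2
  CH2 → C:1 H:2
  CH2 → C:1 H:2
  CH(CN) → C:2 H:1 N:1
  CH2NH2 → C:1 H:4 N:1
Element totals:
  C: 7
  H: 14
  N: 2
Molecular formula: C7H14N2.
  M = 7(12.0) + 14(1.007825) + 2(14.003074)
    = 84.000000 + 14.109550 + 28.006148 = 126.115698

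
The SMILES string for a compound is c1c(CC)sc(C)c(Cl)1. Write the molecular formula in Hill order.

Atom tally by fragment:
  thiophene ring core → C:4 H:4 S:1
  (− 3 ring H displaced by substituents)
  + C2H5 → C:2 H:5
  + CH3 → C:1 H:3
  + Cl → Cl:1
Element totals:
  C: 7
  H: 9
  Cl: 1
  S: 1

C7H9ClS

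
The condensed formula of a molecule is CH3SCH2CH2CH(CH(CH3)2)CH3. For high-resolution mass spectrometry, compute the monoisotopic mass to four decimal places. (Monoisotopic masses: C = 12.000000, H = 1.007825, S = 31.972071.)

146.1129

Element totals:
  C: 8
  H: 18
  S: 1
Molecular formula: C8H18S.
  M = 8(12.0) + 18(1.007825) + 31.972071
    = 96.000000 + 18.140850 + 31.972071 = 146.112921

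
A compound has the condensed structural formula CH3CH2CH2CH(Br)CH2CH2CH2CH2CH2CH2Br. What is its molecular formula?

Element totals:
  C: 10
  H: 20
  Br: 2

C10H20Br2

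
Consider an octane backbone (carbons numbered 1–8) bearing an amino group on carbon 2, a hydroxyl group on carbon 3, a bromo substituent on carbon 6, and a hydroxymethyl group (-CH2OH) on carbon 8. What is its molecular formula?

Atom tally by fragment:
  CH3 → C:1 H:3
  CH(NH2) → C:1 H:3 N:1
  CH(OH) → C:1 H:2 O:1
  CH2 → C:1 H:2
  CH2 → C:1 H:2
  CH(Br) → C:1 H:1 Br:1
  CH2 → C:1 H:2
  CH2CH2OH → C:2 H:5 O:1
Element totals:
  C: 9
  H: 20
  Br: 1
  N: 1
  O: 2

C9H20BrNO2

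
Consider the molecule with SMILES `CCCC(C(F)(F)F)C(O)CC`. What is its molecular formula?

C8H15F3O

Atom tally by fragment:
  CH3 → C:1 H:3
  CH2 → C:1 H:2
  CH2 → C:1 H:2
  CH(CF3) → C:2 H:1 F:3
  CH(OH) → C:1 H:2 O:1
  CH2 → C:1 H:2
  CH3 → C:1 H:3
Element totals:
  C: 8
  H: 15
  F: 3
  O: 1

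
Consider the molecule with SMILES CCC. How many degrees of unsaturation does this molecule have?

0

Atom tally by fragment:
  CH3 → C:1 H:3
  CH2 → C:1 H:2
  CH3 → C:1 H:3
Element totals:
  C: 3
  H: 8
Molecular formula: C3H8.
DoU = (2C + 2 + N − H − X) / 2 = (2·3 + 2 + 0 − 8 − 0) / 2 = 0.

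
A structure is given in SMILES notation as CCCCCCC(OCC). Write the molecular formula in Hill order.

Atom tally by fragment:
  CH3 → C:1 H:3
  CH2 → C:1 H:2
  CH2 → C:1 H:2
  CH2 → C:1 H:2
  CH2 → C:1 H:2
  CH2 → C:1 H:2
  CH2OC2H5 → C:3 H:7 O:1
Element totals:
  C: 9
  H: 20
  O: 1

C9H20O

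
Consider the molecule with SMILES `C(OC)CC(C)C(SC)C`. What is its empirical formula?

C8H18OS

Atom tally by fragment:
  CH3OCH2 → C:2 H:5 O:1
  CH2 → C:1 H:2
  CH(CH3) → C:2 H:4
  CH(SCH3) → C:2 H:4 S:1
  CH3 → C:1 H:3
Element totals:
  C: 8
  H: 18
  O: 1
  S: 1
Molecular formula: C8H18OS.
gcd of subscripts (8, 18, 1, 1) = 1, so the empirical formula equals the molecular formula.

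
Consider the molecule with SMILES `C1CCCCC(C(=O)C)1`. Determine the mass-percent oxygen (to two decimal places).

Atom tally by fragment:
  cyclohexane ring core → C:6 H:12
  (− 1 ring H displaced by substituents)
  + COCH3 → C:2 H:3 O:1
Element totals:
  C: 8
  H: 14
  O: 1
Molecular formula: C8H14O.
Molar mass = 126.199 g/mol.
Mass from O: 1 × 15.999 = 15.999 g/mol.
%O = 15.999 / 126.199 × 100 = 12.68%.

12.68%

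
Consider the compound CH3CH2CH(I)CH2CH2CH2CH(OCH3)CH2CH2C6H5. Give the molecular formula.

C16H25IO

Atom tally by fragment:
  CH3 → C:1 H:3
  CH2 → C:1 H:2
  CH(I) → C:1 H:1 I:1
  CH2 → C:1 H:2
  CH2 → C:1 H:2
  CH2 → C:1 H:2
  CH(OCH3) → C:2 H:4 O:1
  CH2 → C:1 H:2
  CH2C6H5 → C:7 H:7
Element totals:
  C: 16
  H: 25
  I: 1
  O: 1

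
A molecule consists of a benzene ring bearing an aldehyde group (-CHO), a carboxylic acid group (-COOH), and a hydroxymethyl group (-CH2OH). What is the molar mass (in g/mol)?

Atom tally by fragment:
  benzene ring core → C:6 H:6
  (− 3 ring H displaced by substituents)
  + CHO → C:1 H:1 O:1
  + COOH → C:1 H:1 O:2
  + CH2OH → C:1 H:3 O:1
Element totals:
  C: 9
  H: 8
  O: 4
Molecular formula: C9H8O4.
  M = 9(12.011) + 8(1.008) + 4(15.999)
    = 108.099 + 8.064 + 63.996 = 180.159

180.16 g/mol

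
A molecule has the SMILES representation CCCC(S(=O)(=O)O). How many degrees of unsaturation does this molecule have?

0

Atom tally by fragment:
  CH3 → C:1 H:3
  CH2 → C:1 H:2
  CH2 → C:1 H:2
  CH2SO3H → C:1 H:3 S:1 O:3
Element totals:
  C: 4
  H: 10
  O: 3
  S: 1
Molecular formula: C4H10O3S.
DoU = (2C + 2 + N − H − X) / 2 = (2·4 + 2 + 0 − 10 − 0) / 2 = 0.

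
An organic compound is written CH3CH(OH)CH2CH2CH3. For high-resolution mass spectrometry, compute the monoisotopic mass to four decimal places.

88.0888

Atom tally by fragment:
  CH3 → C:1 H:3
  CH(OH) → C:1 H:2 O:1
  CH2 → C:1 H:2
  CH2 → C:1 H:2
  CH3 → C:1 H:3
Element totals:
  C: 5
  H: 12
  O: 1
Molecular formula: C5H12O.
  M = 5(12.0) + 12(1.007825) + 15.994915
    = 60.000000 + 12.093900 + 15.994915 = 88.088815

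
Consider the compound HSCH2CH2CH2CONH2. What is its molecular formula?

C4H9NOS

Element totals:
  C: 4
  H: 9
  N: 1
  O: 1
  S: 1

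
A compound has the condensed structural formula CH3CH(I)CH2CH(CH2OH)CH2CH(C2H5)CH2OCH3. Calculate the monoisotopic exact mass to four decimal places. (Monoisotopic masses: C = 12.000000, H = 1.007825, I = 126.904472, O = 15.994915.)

Atom tally by fragment:
  CH3 → C:1 H:3
  CH(I) → C:1 H:1 I:1
  CH2 → C:1 H:2
  CH(CH2OH) → C:2 H:4 O:1
  CH2 → C:1 H:2
  CH(C2H5) → C:3 H:6
  CH2OCH3 → C:2 H:5 O:1
Element totals:
  C: 11
  H: 23
  I: 1
  O: 2
Molecular formula: C11H23IO2.
  M = 11(12.0) + 23(1.007825) + 126.904472 + 2(15.994915)
    = 132.000000 + 23.179975 + 126.904472 + 31.989830 = 314.074277

314.0743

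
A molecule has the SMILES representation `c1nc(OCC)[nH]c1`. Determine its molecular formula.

Atom tally by fragment:
  imidazole ring core → C:3 H:4 N:2
  (− 1 ring H displaced by substituents)
  + OC2H5 → C:2 H:5 O:1
Element totals:
  C: 5
  H: 8
  N: 2
  O: 1

C5H8N2O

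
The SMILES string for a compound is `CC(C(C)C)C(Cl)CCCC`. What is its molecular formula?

Atom tally by fragment:
  CH3 → C:1 H:3
  CH(CH(CH3)2) → C:4 H:8
  CH(Cl) → C:1 H:1 Cl:1
  CH2 → C:1 H:2
  CH2 → C:1 H:2
  CH2 → C:1 H:2
  CH3 → C:1 H:3
Element totals:
  C: 10
  H: 21
  Cl: 1

C10H21Cl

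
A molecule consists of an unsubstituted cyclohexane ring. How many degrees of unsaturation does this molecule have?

1

Atom tally by fragment:
  cyclohexane ring core → C:6 H:12
Element totals:
  C: 6
  H: 12
Molecular formula: C6H12.
DoU = (2C + 2 + N − H − X) / 2 = (2·6 + 2 + 0 − 12 − 0) / 2 = 1.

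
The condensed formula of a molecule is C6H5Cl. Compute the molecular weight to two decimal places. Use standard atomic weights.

112.56 g/mol

Atom tally by fragment:
  benzene ring core → C:6 H:6
  (− 1 ring H displaced by substituents)
  + Cl → Cl:1
Element totals:
  C: 6
  H: 5
  Cl: 1
Molecular formula: C6H5Cl.
  M = 6(12.011) + 5(1.008) + 35.45
    = 72.066 + 5.040 + 35.450 = 112.556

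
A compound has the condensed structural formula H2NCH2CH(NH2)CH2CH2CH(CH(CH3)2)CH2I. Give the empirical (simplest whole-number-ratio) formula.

C9H21IN2

Atom tally by fragment:
  H2NCH2 → C:1 H:4 N:1
  CH(NH2) → C:1 H:3 N:1
  CH2 → C:1 H:2
  CH2 → C:1 H:2
  CH(CH(CH3)2) → C:4 H:8
  CH2I → C:1 H:2 I:1
Element totals:
  C: 9
  H: 21
  I: 1
  N: 2
Molecular formula: C9H21IN2.
gcd of subscripts (9, 21, 1, 2) = 1, so the empirical formula equals the molecular formula.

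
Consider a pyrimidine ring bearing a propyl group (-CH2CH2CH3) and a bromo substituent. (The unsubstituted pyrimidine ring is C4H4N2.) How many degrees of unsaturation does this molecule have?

4

Atom tally by fragment:
  pyrimidine ring core → C:4 H:4 N:2
  (− 2 ring H displaced by substituents)
  + CH2CH2CH3 → C:3 H:7
  + Br → Br:1
Element totals:
  C: 7
  H: 9
  Br: 1
  N: 2
Molecular formula: C7H9BrN2.
DoU = (2C + 2 + N − H − X) / 2 = (2·7 + 2 + 2 − 9 − 1) / 2 = 4.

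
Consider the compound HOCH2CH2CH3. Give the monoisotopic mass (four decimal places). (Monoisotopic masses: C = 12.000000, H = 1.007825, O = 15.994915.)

Atom tally by fragment:
  HOCH2CH2 → C:2 H:5 O:1
  CH3 → C:1 H:3
Element totals:
  C: 3
  H: 8
  O: 1
Molecular formula: C3H8O.
  M = 3(12.0) + 8(1.007825) + 15.994915
    = 36.000000 + 8.062600 + 15.994915 = 60.057515

60.0575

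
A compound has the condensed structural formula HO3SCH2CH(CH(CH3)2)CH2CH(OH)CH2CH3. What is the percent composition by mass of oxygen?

Element totals:
  C: 9
  H: 20
  O: 4
  S: 1
Molecular formula: C9H20O4S.
Molar mass = 224.315 g/mol.
Mass from O: 4 × 15.999 = 63.996 g/mol.
%O = 63.996 / 224.315 × 100 = 28.53%.

28.53%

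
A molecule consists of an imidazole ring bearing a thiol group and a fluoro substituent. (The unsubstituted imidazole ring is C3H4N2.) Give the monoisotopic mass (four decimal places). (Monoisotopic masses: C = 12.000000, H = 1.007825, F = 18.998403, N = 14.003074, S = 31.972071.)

118.0001

Atom tally by fragment:
  imidazole ring core → C:3 H:4 N:2
  (− 2 ring H displaced by substituents)
  + SH → S:1 H:1
  + F → F:1
Element totals:
  C: 3
  H: 3
  F: 1
  N: 2
  S: 1
Molecular formula: C3H3FN2S.
  M = 3(12.0) + 3(1.007825) + 18.998403 + 2(14.003074) + 31.972071
    = 36.000000 + 3.023475 + 18.998403 + 28.006148 + 31.972071 = 118.000097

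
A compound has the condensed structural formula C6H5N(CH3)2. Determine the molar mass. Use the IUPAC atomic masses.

121.18 g/mol

Element totals:
  C: 8
  H: 11
  N: 1
Molecular formula: C8H11N.
  M = 8(12.011) + 11(1.008) + 14.007
    = 96.088 + 11.088 + 14.007 = 121.183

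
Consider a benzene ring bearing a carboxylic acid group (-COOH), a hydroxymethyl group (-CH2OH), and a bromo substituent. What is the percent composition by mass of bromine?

Atom tally by fragment:
  benzene ring core → C:6 H:6
  (− 3 ring H displaced by substituents)
  + COOH → C:1 H:1 O:2
  + CH2OH → C:1 H:3 O:1
  + Br → Br:1
Element totals:
  C: 8
  H: 7
  Br: 1
  O: 3
Molecular formula: C8H7BrO3.
Molar mass = 231.045 g/mol.
Mass from Br: 1 × 79.904 = 79.904 g/mol.
%Br = 79.904 / 231.045 × 100 = 34.58%.

34.58%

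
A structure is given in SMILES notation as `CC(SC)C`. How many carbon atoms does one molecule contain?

4

Atom tally by fragment:
  CH3 → C:1 H:3
  CH(SCH3) → C:2 H:4 S:1
  CH3 → C:1 H:3
Element totals:
  C: 4
  H: 10
  S: 1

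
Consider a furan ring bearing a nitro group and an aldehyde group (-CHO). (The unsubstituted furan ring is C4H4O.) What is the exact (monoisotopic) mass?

Atom tally by fragment:
  furan ring core → C:4 H:4 O:1
  (− 2 ring H displaced by substituents)
  + NO2 → N:1 O:2
  + CHO → C:1 H:1 O:1
Element totals:
  C: 5
  H: 3
  N: 1
  O: 4
Molecular formula: C5H3NO4.
  M = 5(12.0) + 3(1.007825) + 14.003074 + 4(15.994915)
    = 60.000000 + 3.023475 + 14.003074 + 63.979660 = 141.006209

141.0062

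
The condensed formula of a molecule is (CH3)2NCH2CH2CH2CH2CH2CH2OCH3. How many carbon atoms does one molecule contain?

9

Element totals:
  C: 9
  H: 21
  N: 1
  O: 1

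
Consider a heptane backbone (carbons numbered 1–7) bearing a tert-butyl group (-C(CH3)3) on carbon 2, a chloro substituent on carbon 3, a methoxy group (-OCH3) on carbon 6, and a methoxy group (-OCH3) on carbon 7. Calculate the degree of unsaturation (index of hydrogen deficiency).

0

Atom tally by fragment:
  CH3 → C:1 H:3
  CH(C(CH3)3) → C:5 H:10
  CH(Cl) → C:1 H:1 Cl:1
  CH2 → C:1 H:2
  CH2 → C:1 H:2
  CH(OCH3) → C:2 H:4 O:1
  CH2OCH3 → C:2 H:5 O:1
Element totals:
  C: 13
  H: 27
  Cl: 1
  O: 2
Molecular formula: C13H27ClO2.
DoU = (2C + 2 + N − H − X) / 2 = (2·13 + 2 + 0 − 27 − 1) / 2 = 0.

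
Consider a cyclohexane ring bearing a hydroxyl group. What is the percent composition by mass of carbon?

Atom tally by fragment:
  cyclohexane ring core → C:6 H:12
  (− 1 ring H displaced by substituents)
  + OH → O:1 H:1
Element totals:
  C: 6
  H: 12
  O: 1
Molecular formula: C6H12O.
Molar mass = 100.161 g/mol.
Mass from C: 6 × 12.011 = 72.066 g/mol.
%C = 72.066 / 100.161 × 100 = 71.95%.

71.95%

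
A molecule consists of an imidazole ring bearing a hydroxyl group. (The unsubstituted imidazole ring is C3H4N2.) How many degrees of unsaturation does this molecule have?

3

Atom tally by fragment:
  imidazole ring core → C:3 H:4 N:2
  (− 1 ring H displaced by substituents)
  + OH → O:1 H:1
Element totals:
  C: 3
  H: 4
  N: 2
  O: 1
Molecular formula: C3H4N2O.
DoU = (2C + 2 + N − H − X) / 2 = (2·3 + 2 + 2 − 4 − 0) / 2 = 3.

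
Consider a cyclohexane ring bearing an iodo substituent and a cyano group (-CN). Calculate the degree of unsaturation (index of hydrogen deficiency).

Atom tally by fragment:
  cyclohexane ring core → C:6 H:12
  (− 2 ring H displaced by substituents)
  + I → I:1
  + CN → C:1 N:1
Element totals:
  C: 7
  H: 10
  I: 1
  N: 1
Molecular formula: C7H10IN.
DoU = (2C + 2 + N − H − X) / 2 = (2·7 + 2 + 1 − 10 − 1) / 2 = 3.

3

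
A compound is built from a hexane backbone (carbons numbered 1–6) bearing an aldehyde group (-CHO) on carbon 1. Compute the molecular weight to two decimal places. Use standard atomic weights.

114.19 g/mol

Atom tally by fragment:
  OHCCH2 → C:2 H:3 O:1
  CH2 → C:1 H:2
  CH2 → C:1 H:2
  CH2 → C:1 H:2
  CH2 → C:1 H:2
  CH3 → C:1 H:3
Element totals:
  C: 7
  H: 14
  O: 1
Molecular formula: C7H14O.
  M = 7(12.011) + 14(1.008) + 15.999
    = 84.077 + 14.112 + 15.999 = 114.188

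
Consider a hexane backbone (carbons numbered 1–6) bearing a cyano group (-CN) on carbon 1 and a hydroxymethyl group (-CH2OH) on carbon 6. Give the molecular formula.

C8H15NO

Atom tally by fragment:
  NCCH2 → C:2 H:2 N:1
  CH2 → C:1 H:2
  CH2 → C:1 H:2
  CH2 → C:1 H:2
  CH2 → C:1 H:2
  CH2CH2OH → C:2 H:5 O:1
Element totals:
  C: 8
  H: 15
  N: 1
  O: 1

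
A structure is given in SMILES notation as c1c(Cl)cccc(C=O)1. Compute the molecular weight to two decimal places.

140.57 g/mol

Atom tally by fragment:
  benzene ring core → C:6 H:6
  (− 2 ring H displaced by substituents)
  + Cl → Cl:1
  + CHO → C:1 H:1 O:1
Element totals:
  C: 7
  H: 5
  Cl: 1
  O: 1
Molecular formula: C7H5ClO.
  M = 7(12.011) + 5(1.008) + 35.45 + 15.999
    = 84.077 + 5.040 + 35.450 + 15.999 = 140.566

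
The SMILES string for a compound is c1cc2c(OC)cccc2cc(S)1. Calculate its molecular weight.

Atom tally by fragment:
  naphthalene ring system core → C:10 H:8
  (− 2 ring H displaced by substituents)
  + OCH3 → C:1 H:3 O:1
  + SH → S:1 H:1
Element totals:
  C: 11
  H: 10
  O: 1
  S: 1
Molecular formula: C11H10OS.
  M = 11(12.011) + 10(1.008) + 15.999 + 32.06
    = 132.121 + 10.080 + 15.999 + 32.060 = 190.260

190.26 g/mol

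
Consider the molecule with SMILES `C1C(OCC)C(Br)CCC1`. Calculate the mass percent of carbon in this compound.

46.39%

Atom tally by fragment:
  cyclohexane ring core → C:6 H:12
  (− 2 ring H displaced by substituents)
  + OC2H5 → C:2 H:5 O:1
  + Br → Br:1
Element totals:
  C: 8
  H: 15
  Br: 1
  O: 1
Molecular formula: C8H15BrO.
Molar mass = 207.111 g/mol.
Mass from C: 8 × 12.011 = 96.088 g/mol.
%C = 96.088 / 207.111 × 100 = 46.39%.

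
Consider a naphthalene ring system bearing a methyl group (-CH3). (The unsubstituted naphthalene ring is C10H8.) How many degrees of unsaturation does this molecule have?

Atom tally by fragment:
  naphthalene ring system core → C:10 H:8
  (− 1 ring H displaced by substituents)
  + CH3 → C:1 H:3
Element totals:
  C: 11
  H: 10
Molecular formula: C11H10.
DoU = (2C + 2 + N − H − X) / 2 = (2·11 + 2 + 0 − 10 − 0) / 2 = 7.

7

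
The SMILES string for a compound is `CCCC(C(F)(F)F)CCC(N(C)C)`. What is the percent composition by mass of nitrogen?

Atom tally by fragment:
  CH3 → C:1 H:3
  CH2 → C:1 H:2
  CH2 → C:1 H:2
  CH(CF3) → C:2 H:1 F:3
  CH2 → C:1 H:2
  CH2 → C:1 H:2
  CH2N(CH3)2 → C:3 H:8 N:1
Element totals:
  C: 10
  H: 20
  F: 3
  N: 1
Molecular formula: C10H20F3N.
Molar mass = 211.271 g/mol.
Mass from N: 1 × 14.007 = 14.007 g/mol.
%N = 14.007 / 211.271 × 100 = 6.63%.

6.63%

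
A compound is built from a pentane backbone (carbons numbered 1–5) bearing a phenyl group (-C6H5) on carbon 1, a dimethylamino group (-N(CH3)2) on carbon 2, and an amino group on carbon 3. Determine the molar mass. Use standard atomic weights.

206.33 g/mol

Atom tally by fragment:
  C6H5CH2 → C:7 H:7
  CH(N(CH3)2) → C:3 H:7 N:1
  CH(NH2) → C:1 H:3 N:1
  CH2 → C:1 H:2
  CH3 → C:1 H:3
Element totals:
  C: 13
  H: 22
  N: 2
Molecular formula: C13H22N2.
  M = 13(12.011) + 22(1.008) + 2(14.007)
    = 156.143 + 22.176 + 28.014 = 206.333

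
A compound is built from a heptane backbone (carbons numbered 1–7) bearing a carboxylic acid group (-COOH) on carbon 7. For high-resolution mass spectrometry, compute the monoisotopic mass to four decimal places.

Atom tally by fragment:
  CH3 → C:1 H:3
  CH2 → C:1 H:2
  CH2 → C:1 H:2
  CH2 → C:1 H:2
  CH2 → C:1 H:2
  CH2 → C:1 H:2
  CH2COOH → C:2 H:3 O:2
Element totals:
  C: 8
  H: 16
  O: 2
Molecular formula: C8H16O2.
  M = 8(12.0) + 16(1.007825) + 2(15.994915)
    = 96.000000 + 16.125200 + 31.989830 = 144.115030

144.1150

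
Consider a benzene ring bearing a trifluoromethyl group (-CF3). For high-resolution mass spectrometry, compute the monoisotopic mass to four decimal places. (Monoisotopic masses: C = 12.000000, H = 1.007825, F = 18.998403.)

Atom tally by fragment:
  benzene ring core → C:6 H:6
  (− 1 ring H displaced by substituents)
  + CF3 → C:1 F:3
Element totals:
  C: 7
  H: 5
  F: 3
Molecular formula: C7H5F3.
  M = 7(12.0) + 5(1.007825) + 3(18.998403)
    = 84.000000 + 5.039125 + 56.995209 = 146.034334

146.0343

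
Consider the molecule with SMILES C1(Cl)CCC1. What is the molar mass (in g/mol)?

90.55 g/mol

Atom tally by fragment:
  cyclobutane ring core → C:4 H:8
  (− 1 ring H displaced by substituents)
  + Cl → Cl:1
Element totals:
  C: 4
  H: 7
  Cl: 1
Molecular formula: C4H7Cl.
  M = 4(12.011) + 7(1.008) + 35.45
    = 48.044 + 7.056 + 35.450 = 90.550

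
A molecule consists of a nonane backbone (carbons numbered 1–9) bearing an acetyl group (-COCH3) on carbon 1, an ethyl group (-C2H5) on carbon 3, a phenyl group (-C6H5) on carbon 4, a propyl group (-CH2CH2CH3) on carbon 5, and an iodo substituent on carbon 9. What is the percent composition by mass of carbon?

Atom tally by fragment:
  CH3COCH2 → C:3 H:5 O:1
  CH2 → C:1 H:2
  CH(C2H5) → C:3 H:6
  CH(C6H5) → C:7 H:6
  CH(CH2CH2CH3) → C:4 H:8
  CH2 → C:1 H:2
  CH2 → C:1 H:2
  CH2 → C:1 H:2
  CH2I → C:1 H:2 I:1
Element totals:
  C: 22
  H: 35
  I: 1
  O: 1
Molecular formula: C22H35IO.
Molar mass = 442.425 g/mol.
Mass from C: 22 × 12.011 = 264.242 g/mol.
%C = 264.242 / 442.425 × 100 = 59.73%.

59.73%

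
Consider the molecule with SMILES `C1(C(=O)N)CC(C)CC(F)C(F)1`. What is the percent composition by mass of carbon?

Atom tally by fragment:
  cyclohexane ring core → C:6 H:12
  (− 4 ring H displaced by substituents)
  + CONH2 → C:1 H:2 O:1 N:1
  + CH3 → C:1 H:3
  + F → F:1
  + F → F:1
Element totals:
  C: 8
  H: 13
  F: 2
  N: 1
  O: 1
Molecular formula: C8H13F2NO.
Molar mass = 177.194 g/mol.
Mass from C: 8 × 12.011 = 96.088 g/mol.
%C = 96.088 / 177.194 × 100 = 54.23%.

54.23%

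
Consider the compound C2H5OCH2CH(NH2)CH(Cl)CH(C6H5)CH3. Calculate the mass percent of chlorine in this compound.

14.66%

Element totals:
  C: 13
  H: 20
  Cl: 1
  N: 1
  O: 1
Molecular formula: C13H20ClNO.
Molar mass = 241.759 g/mol.
Mass from Cl: 1 × 35.45 = 35.450 g/mol.
%Cl = 35.450 / 241.759 × 100 = 14.66%.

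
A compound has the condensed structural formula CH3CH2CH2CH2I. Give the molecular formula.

C4H9I

Element totals:
  C: 4
  H: 9
  I: 1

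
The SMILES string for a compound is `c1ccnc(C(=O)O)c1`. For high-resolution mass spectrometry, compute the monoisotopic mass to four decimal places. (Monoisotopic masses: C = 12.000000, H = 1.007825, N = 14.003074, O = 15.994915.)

Atom tally by fragment:
  pyridine ring core → C:5 H:5 N:1
  (− 1 ring H displaced by substituents)
  + COOH → C:1 H:1 O:2
Element totals:
  C: 6
  H: 5
  N: 1
  O: 2
Molecular formula: C6H5NO2.
  M = 6(12.0) + 5(1.007825) + 14.003074 + 2(15.994915)
    = 72.000000 + 5.039125 + 14.003074 + 31.989830 = 123.032029

123.0320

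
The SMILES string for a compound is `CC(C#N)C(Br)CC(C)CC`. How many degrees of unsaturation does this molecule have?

2

Atom tally by fragment:
  CH3 → C:1 H:3
  CH(CN) → C:2 H:1 N:1
  CH(Br) → C:1 H:1 Br:1
  CH2 → C:1 H:2
  CH(CH3) → C:2 H:4
  CH2 → C:1 H:2
  CH3 → C:1 H:3
Element totals:
  C: 9
  H: 16
  Br: 1
  N: 1
Molecular formula: C9H16BrN.
DoU = (2C + 2 + N − H − X) / 2 = (2·9 + 2 + 1 − 16 − 1) / 2 = 2.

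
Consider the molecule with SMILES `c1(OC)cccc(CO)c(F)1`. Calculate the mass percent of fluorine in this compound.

Atom tally by fragment:
  benzene ring core → C:6 H:6
  (− 3 ring H displaced by substituents)
  + OCH3 → C:1 H:3 O:1
  + CH2OH → C:1 H:3 O:1
  + F → F:1
Element totals:
  C: 8
  H: 9
  F: 1
  O: 2
Molecular formula: C8H9FO2.
Molar mass = 156.156 g/mol.
Mass from F: 1 × 18.998 = 18.998 g/mol.
%F = 18.998 / 156.156 × 100 = 12.17%.

12.17%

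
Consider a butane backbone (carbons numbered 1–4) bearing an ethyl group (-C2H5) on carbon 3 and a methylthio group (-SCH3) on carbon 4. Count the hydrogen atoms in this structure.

Atom tally by fragment:
  CH3 → C:1 H:3
  CH2 → C:1 H:2
  CH(C2H5) → C:3 H:6
  CH2SCH3 → C:2 H:5 S:1
Element totals:
  C: 7
  H: 16
  S: 1

16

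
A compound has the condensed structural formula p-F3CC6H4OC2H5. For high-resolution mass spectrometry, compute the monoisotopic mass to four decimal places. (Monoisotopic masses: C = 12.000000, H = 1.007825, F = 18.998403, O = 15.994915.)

Atom tally by fragment:
  benzene ring core → C:6 H:6
  (− 2 ring H displaced by substituents)
  + CF3 → C:1 F:3
  + OC2H5 → C:2 H:5 O:1
Element totals:
  C: 9
  H: 9
  F: 3
  O: 1
Molecular formula: C9H9F3O.
  M = 9(12.0) + 9(1.007825) + 3(18.998403) + 15.994915
    = 108.000000 + 9.070425 + 56.995209 + 15.994915 = 190.060549

190.0605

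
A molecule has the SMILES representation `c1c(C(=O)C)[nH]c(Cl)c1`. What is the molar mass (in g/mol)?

Atom tally by fragment:
  pyrrole ring core → C:4 H:5 N:1
  (− 2 ring H displaced by substituents)
  + COCH3 → C:2 H:3 O:1
  + Cl → Cl:1
Element totals:
  C: 6
  H: 6
  Cl: 1
  N: 1
  O: 1
Molecular formula: C6H6ClNO.
  M = 6(12.011) + 6(1.008) + 35.45 + 14.007 + 15.999
    = 72.066 + 6.048 + 35.450 + 14.007 + 15.999 = 143.570

143.57 g/mol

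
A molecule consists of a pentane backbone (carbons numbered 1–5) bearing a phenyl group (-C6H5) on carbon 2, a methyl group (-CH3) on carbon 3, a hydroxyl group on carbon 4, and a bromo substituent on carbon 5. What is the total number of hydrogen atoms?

17

Atom tally by fragment:
  CH3 → C:1 H:3
  CH(C6H5) → C:7 H:6
  CH(CH3) → C:2 H:4
  CH(OH) → C:1 H:2 O:1
  CH2Br → C:1 H:2 Br:1
Element totals:
  C: 12
  H: 17
  Br: 1
  O: 1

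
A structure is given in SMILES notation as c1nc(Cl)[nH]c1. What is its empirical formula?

C3H3ClN2

Atom tally by fragment:
  imidazole ring core → C:3 H:4 N:2
  (− 1 ring H displaced by substituents)
  + Cl → Cl:1
Element totals:
  C: 3
  H: 3
  Cl: 1
  N: 2
Molecular formula: C3H3ClN2.
gcd of subscripts (3, 1, 3, 2) = 1, so the empirical formula equals the molecular formula.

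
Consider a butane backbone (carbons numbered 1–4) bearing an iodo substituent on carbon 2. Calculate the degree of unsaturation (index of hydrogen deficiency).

0

Atom tally by fragment:
  CH3 → C:1 H:3
  CH(I) → C:1 H:1 I:1
  CH2 → C:1 H:2
  CH3 → C:1 H:3
Element totals:
  C: 4
  H: 9
  I: 1
Molecular formula: C4H9I.
DoU = (2C + 2 + N − H − X) / 2 = (2·4 + 2 + 0 − 9 − 1) / 2 = 0.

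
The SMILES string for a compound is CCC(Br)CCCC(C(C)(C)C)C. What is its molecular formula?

Atom tally by fragment:
  CH3 → C:1 H:3
  CH2 → C:1 H:2
  CH(Br) → C:1 H:1 Br:1
  CH2 → C:1 H:2
  CH2 → C:1 H:2
  CH2 → C:1 H:2
  CH(C(CH3)3) → C:5 H:10
  CH3 → C:1 H:3
Element totals:
  C: 12
  H: 25
  Br: 1

C12H25Br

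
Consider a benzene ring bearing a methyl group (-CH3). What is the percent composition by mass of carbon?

Atom tally by fragment:
  benzene ring core → C:6 H:6
  (− 1 ring H displaced by substituents)
  + CH3 → C:1 H:3
Element totals:
  C: 7
  H: 8
Molecular formula: C7H8.
Molar mass = 92.141 g/mol.
Mass from C: 7 × 12.011 = 84.077 g/mol.
%C = 84.077 / 92.141 × 100 = 91.25%.

91.25%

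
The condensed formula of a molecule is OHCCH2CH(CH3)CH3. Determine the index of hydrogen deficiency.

1

Atom tally by fragment:
  OHCCH2 → C:2 H:3 O:1
  CH(CH3) → C:2 H:4
  CH3 → C:1 H:3
Element totals:
  C: 5
  H: 10
  O: 1
Molecular formula: C5H10O.
DoU = (2C + 2 + N − H − X) / 2 = (2·5 + 2 + 0 − 10 − 0) / 2 = 1.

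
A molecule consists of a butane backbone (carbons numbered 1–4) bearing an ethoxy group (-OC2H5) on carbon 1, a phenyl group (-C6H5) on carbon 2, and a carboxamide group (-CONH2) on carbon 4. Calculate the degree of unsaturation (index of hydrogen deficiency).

5

Atom tally by fragment:
  C2H5OCH2 → C:3 H:7 O:1
  CH(C6H5) → C:7 H:6
  CH2 → C:1 H:2
  CH2CONH2 → C:2 H:4 O:1 N:1
Element totals:
  C: 13
  H: 19
  N: 1
  O: 2
Molecular formula: C13H19NO2.
DoU = (2C + 2 + N − H − X) / 2 = (2·13 + 2 + 1 − 19 − 0) / 2 = 5.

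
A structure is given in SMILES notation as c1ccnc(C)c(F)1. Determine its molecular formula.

Atom tally by fragment:
  pyridine ring core → C:5 H:5 N:1
  (− 2 ring H displaced by substituents)
  + CH3 → C:1 H:3
  + F → F:1
Element totals:
  C: 6
  H: 6
  F: 1
  N: 1

C6H6FN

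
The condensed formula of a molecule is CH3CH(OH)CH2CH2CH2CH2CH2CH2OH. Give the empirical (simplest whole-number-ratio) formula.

C4H9O

Atom tally by fragment:
  CH3 → C:1 H:3
  CH(OH) → C:1 H:2 O:1
  CH2 → C:1 H:2
  CH2 → C:1 H:2
  CH2 → C:1 H:2
  CH2 → C:1 H:2
  CH2CH2OH → C:2 H:5 O:1
Element totals:
  C: 8
  H: 18
  O: 2
Molecular formula: C8H18O2.
gcd of subscripts = 2; dividing each by 2:
  C: 8/2 = 4
  H: 18/2 = 9
  O: 2/2 = 1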